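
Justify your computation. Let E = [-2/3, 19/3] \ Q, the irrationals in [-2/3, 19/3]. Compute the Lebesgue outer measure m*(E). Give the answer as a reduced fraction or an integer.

The interval I = [-2/3, 19/3] has m(I) = 19/3 - (-2/3) = 7 (endpoints are measure-zero, so open/closed/half-open agree). Write I = (I cap Q) u (I \ Q). The rationals in I are countable, so m*(I cap Q) = 0 (cover each rational by intervals whose total length is arbitrarily small). By countable subadditivity m*(I) <= m*(I cap Q) + m*(I \ Q), hence m*(I \ Q) >= m(I) = 7. The reverse inequality m*(I \ Q) <= m*(I) = 7 is trivial since (I \ Q) is a subset of I. Therefore m*(I \ Q) = 7.

7


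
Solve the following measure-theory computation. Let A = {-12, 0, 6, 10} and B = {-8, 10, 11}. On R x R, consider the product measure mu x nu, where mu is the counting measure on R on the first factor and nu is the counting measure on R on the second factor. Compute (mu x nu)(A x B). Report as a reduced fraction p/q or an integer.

For a measurable rectangle A x B, the product measure satisfies
  (mu x nu)(A x B) = mu(A) * nu(B).
  mu(A) = 4.
  nu(B) = 3.
  (mu x nu)(A x B) = 4 * 3 = 12.

12


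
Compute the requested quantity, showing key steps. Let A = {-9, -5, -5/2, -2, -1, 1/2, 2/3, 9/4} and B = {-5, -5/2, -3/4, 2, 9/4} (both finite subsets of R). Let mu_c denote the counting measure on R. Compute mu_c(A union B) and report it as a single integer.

Counting measure on a finite set equals cardinality. By inclusion-exclusion, |A union B| = |A| + |B| - |A cap B|.
|A| = 8, |B| = 5, |A cap B| = 3.
So mu_c(A union B) = 8 + 5 - 3 = 10.

10


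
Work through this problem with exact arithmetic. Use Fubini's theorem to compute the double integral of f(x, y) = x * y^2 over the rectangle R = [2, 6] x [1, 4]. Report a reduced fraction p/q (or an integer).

f(x, y) is a tensor product of a function of x and a function of y, and both factors are bounded continuous (hence Lebesgue integrable) on the rectangle, so Fubini's theorem applies:
  integral_R f d(m x m) = (integral_a1^b1 x dx) * (integral_a2^b2 y^2 dy).
Inner integral in x: integral_{2}^{6} x dx = (6^2 - 2^2)/2
  = 16.
Inner integral in y: integral_{1}^{4} y^2 dy = (4^3 - 1^3)/3
  = 21.
Product: (16) * (21) = 336.

336


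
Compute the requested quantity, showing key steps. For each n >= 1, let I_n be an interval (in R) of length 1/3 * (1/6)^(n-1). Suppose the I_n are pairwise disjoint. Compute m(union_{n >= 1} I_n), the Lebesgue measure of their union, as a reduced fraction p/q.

By countable additivity of the Lebesgue measure on pairwise disjoint measurable sets,
  m(union_{n >= 1} I_n) = sum_{n >= 1} m(I_n) = sum_{n >= 1} a * r^(n-1),
  with a = 1/3 and r = 1/6.
Since 0 < r = 1/6 < 1, the geometric series converges:
  sum_{n >= 1} a * r^(n-1) = a / (1 - r).
  = 1/3 / (1 - 1/6)
  = 1/3 / (5/6)
  = 2/5.

2/5


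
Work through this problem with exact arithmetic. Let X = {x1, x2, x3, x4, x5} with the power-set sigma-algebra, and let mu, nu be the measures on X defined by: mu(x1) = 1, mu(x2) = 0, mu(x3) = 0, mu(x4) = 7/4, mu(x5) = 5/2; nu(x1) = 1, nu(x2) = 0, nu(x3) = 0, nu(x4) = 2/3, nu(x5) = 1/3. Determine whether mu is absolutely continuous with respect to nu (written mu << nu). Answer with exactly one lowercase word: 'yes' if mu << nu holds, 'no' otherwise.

mu << nu means: every nu-null measurable set is also mu-null; equivalently, for every atom x, if nu({x}) = 0 then mu({x}) = 0.
Checking each atom:
  x1: nu = 1 > 0 -> no constraint.
  x2: nu = 0, mu = 0 -> consistent with mu << nu.
  x3: nu = 0, mu = 0 -> consistent with mu << nu.
  x4: nu = 2/3 > 0 -> no constraint.
  x5: nu = 1/3 > 0 -> no constraint.
No atom violates the condition. Therefore mu << nu.

yes


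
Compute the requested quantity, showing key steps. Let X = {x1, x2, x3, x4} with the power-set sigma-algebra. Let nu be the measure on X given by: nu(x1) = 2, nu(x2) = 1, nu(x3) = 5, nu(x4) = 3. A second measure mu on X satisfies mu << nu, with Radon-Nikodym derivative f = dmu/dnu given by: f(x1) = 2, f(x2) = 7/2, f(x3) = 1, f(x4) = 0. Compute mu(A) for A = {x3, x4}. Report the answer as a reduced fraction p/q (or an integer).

By the defining property of the Radon-Nikodym derivative, for every measurable set A,
  mu(A) = integral_A f dnu.
Since nu is a discrete measure concentrated on the atoms of X, the integral over A reduces to the sum
  mu(A) = sum_{x in A} f(x) * nu({x}).
Computing each term:
  x3: f(x3) * nu(x3) = 1 * 5 = 5.
  x4: f(x4) * nu(x4) = 0 * 3 = 0.
Summing: mu(A) = 5 + 0 = 5.

5


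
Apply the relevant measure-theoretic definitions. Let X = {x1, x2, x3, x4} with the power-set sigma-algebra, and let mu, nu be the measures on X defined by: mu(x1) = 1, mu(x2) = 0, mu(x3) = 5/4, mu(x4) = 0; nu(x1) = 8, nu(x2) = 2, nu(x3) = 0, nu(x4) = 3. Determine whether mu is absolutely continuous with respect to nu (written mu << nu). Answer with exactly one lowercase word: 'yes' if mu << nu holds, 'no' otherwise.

mu << nu means: every nu-null measurable set is also mu-null; equivalently, for every atom x, if nu({x}) = 0 then mu({x}) = 0.
Checking each atom:
  x1: nu = 8 > 0 -> no constraint.
  x2: nu = 2 > 0 -> no constraint.
  x3: nu = 0, mu = 5/4 > 0 -> violates mu << nu.
  x4: nu = 3 > 0 -> no constraint.
The atom(s) x3 violate the condition (nu = 0 but mu > 0). Therefore mu is NOT absolutely continuous w.r.t. nu.

no


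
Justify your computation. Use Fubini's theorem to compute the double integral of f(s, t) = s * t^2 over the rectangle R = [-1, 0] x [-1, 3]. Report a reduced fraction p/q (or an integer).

f(s, t) is a tensor product of a function of s and a function of t, and both factors are bounded continuous (hence Lebesgue integrable) on the rectangle, so Fubini's theorem applies:
  integral_R f d(m x m) = (integral_a1^b1 s ds) * (integral_a2^b2 t^2 dt).
Inner integral in s: integral_{-1}^{0} s ds = (0^2 - (-1)^2)/2
  = -1/2.
Inner integral in t: integral_{-1}^{3} t^2 dt = (3^3 - (-1)^3)/3
  = 28/3.
Product: (-1/2) * (28/3) = -14/3.

-14/3


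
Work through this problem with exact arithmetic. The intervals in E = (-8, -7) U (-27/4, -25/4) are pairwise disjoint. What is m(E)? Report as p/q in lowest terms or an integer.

For pairwise disjoint intervals, m(union_i I_i) = sum_i m(I_i),
and m is invariant under swapping open/closed endpoints (single points have measure 0).
So m(E) = sum_i (b_i - a_i).
  I_1 has length -7 - (-8) = 1.
  I_2 has length -25/4 - (-27/4) = 1/2.
Summing:
  m(E) = 1 + 1/2 = 3/2.

3/2


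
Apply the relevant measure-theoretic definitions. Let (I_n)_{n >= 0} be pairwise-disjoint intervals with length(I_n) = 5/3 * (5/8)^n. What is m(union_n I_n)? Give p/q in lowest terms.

By countable additivity of the Lebesgue measure on pairwise disjoint measurable sets,
  m(union_{n >= 0} I_n) = sum_{n >= 0} m(I_n) = sum_{n >= 0} a * r^n,
  with a = 5/3 and r = 5/8.
Since 0 < r = 5/8 < 1, the geometric series converges:
  sum_{n >= 0} a * r^n = a / (1 - r).
  = 5/3 / (1 - 5/8)
  = 5/3 / (3/8)
  = 40/9.

40/9


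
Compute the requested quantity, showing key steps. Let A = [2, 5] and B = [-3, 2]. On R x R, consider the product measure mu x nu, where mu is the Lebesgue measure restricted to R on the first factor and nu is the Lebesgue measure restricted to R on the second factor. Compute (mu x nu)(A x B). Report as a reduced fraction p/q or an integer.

For a measurable rectangle A x B, the product measure satisfies
  (mu x nu)(A x B) = mu(A) * nu(B).
  mu(A) = 3.
  nu(B) = 5.
  (mu x nu)(A x B) = 3 * 5 = 15.

15


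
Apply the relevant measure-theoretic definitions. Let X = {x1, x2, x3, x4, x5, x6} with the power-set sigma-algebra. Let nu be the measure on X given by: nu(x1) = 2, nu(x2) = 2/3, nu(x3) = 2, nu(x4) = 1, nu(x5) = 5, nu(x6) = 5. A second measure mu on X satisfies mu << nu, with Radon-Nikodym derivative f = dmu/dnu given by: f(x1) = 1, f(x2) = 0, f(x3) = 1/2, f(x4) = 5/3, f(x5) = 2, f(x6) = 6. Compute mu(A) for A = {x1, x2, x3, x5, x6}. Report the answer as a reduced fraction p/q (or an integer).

By the defining property of the Radon-Nikodym derivative, for every measurable set A,
  mu(A) = integral_A f dnu.
Since nu is a discrete measure concentrated on the atoms of X, the integral over A reduces to the sum
  mu(A) = sum_{x in A} f(x) * nu({x}).
Computing each term:
  x1: f(x1) * nu(x1) = 1 * 2 = 2.
  x2: f(x2) * nu(x2) = 0 * 2/3 = 0.
  x3: f(x3) * nu(x3) = 1/2 * 2 = 1.
  x5: f(x5) * nu(x5) = 2 * 5 = 10.
  x6: f(x6) * nu(x6) = 6 * 5 = 30.
Summing: mu(A) = 2 + 0 + 1 + 10 + 30 = 43.

43


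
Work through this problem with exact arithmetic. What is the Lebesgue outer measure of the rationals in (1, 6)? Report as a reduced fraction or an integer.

The set Q cap (1, 6) is countable (a subset of the countable set Q). Lebesgue outer measure of any countable set is 0: each singleton {q} has m*({q}) = 0, and by countable subadditivity m*(union_k {q_k}) <= sum_k m*({q_k}) = sum_k 0 = 0. The reverse inequality m*(E) >= 0 is automatic. So m*(Q cap (1, 6)) = 0.

0


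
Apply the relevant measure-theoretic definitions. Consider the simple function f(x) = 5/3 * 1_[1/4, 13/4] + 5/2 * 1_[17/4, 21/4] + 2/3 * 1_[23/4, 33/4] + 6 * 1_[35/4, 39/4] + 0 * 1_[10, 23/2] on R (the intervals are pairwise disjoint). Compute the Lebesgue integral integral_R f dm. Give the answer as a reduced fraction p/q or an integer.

For a simple function f = sum_i c_i * 1_{A_i} with disjoint A_i,
  integral f dm = sum_i c_i * m(A_i).
Lengths of the A_i:
  m(A_1) = 13/4 - 1/4 = 3.
  m(A_2) = 21/4 - 17/4 = 1.
  m(A_3) = 33/4 - 23/4 = 5/2.
  m(A_4) = 39/4 - 35/4 = 1.
  m(A_5) = 23/2 - 10 = 3/2.
Contributions c_i * m(A_i):
  (5/3) * (3) = 5.
  (5/2) * (1) = 5/2.
  (2/3) * (5/2) = 5/3.
  (6) * (1) = 6.
  (0) * (3/2) = 0.
Total: 5 + 5/2 + 5/3 + 6 + 0 = 91/6.

91/6


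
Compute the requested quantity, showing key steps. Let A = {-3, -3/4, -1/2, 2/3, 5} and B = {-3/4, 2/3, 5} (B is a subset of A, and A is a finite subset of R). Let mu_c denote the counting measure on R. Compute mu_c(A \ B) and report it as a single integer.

Counting measure assigns mu_c(E) = |E| (number of elements) when E is finite. For B subset A, A \ B is the set of elements of A not in B, so |A \ B| = |A| - |B|.
|A| = 5, |B| = 3, so mu_c(A \ B) = 5 - 3 = 2.

2


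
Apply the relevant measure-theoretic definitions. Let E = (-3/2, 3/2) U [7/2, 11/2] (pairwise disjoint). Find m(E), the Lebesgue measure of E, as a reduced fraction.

For pairwise disjoint intervals, m(union_i I_i) = sum_i m(I_i),
and m is invariant under swapping open/closed endpoints (single points have measure 0).
So m(E) = sum_i (b_i - a_i).
  I_1 has length 3/2 - (-3/2) = 3.
  I_2 has length 11/2 - 7/2 = 2.
Summing:
  m(E) = 3 + 2 = 5.

5


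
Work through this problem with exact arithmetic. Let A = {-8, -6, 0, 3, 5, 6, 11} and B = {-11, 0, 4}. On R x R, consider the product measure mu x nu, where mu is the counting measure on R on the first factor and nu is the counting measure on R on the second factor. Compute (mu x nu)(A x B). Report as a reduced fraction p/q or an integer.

For a measurable rectangle A x B, the product measure satisfies
  (mu x nu)(A x B) = mu(A) * nu(B).
  mu(A) = 7.
  nu(B) = 3.
  (mu x nu)(A x B) = 7 * 3 = 21.

21


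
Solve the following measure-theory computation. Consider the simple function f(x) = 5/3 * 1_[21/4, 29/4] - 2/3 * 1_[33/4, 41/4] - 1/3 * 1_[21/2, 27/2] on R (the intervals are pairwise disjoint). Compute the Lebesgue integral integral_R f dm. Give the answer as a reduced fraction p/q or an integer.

For a simple function f = sum_i c_i * 1_{A_i} with disjoint A_i,
  integral f dm = sum_i c_i * m(A_i).
Lengths of the A_i:
  m(A_1) = 29/4 - 21/4 = 2.
  m(A_2) = 41/4 - 33/4 = 2.
  m(A_3) = 27/2 - 21/2 = 3.
Contributions c_i * m(A_i):
  (5/3) * (2) = 10/3.
  (-2/3) * (2) = -4/3.
  (-1/3) * (3) = -1.
Total: 10/3 - 4/3 - 1 = 1.

1


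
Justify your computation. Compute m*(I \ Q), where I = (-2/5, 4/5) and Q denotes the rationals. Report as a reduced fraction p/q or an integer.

The interval I = (-2/5, 4/5) has m(I) = 4/5 - (-2/5) = 6/5 (endpoints are measure-zero, so open/closed/half-open agree). Write I = (I cap Q) u (I \ Q). The rationals in I are countable, so m*(I cap Q) = 0 (cover each rational by intervals whose total length is arbitrarily small). By countable subadditivity m*(I) <= m*(I cap Q) + m*(I \ Q), hence m*(I \ Q) >= m(I) = 6/5. The reverse inequality m*(I \ Q) <= m*(I) = 6/5 is trivial since (I \ Q) is a subset of I. Therefore m*(I \ Q) = 6/5.

6/5


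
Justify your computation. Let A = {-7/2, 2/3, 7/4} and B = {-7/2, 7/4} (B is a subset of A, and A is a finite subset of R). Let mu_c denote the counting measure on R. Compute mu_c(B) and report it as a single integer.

Counting measure assigns mu_c(E) = |E| (number of elements) when E is finite.
B has 2 element(s), so mu_c(B) = 2.

2


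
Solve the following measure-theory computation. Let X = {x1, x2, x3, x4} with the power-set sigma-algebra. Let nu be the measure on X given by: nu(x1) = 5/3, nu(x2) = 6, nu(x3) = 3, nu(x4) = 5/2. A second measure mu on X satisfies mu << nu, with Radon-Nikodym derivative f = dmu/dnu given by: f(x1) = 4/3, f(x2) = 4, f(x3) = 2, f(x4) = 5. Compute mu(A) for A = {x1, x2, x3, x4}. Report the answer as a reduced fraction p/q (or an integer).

By the defining property of the Radon-Nikodym derivative, for every measurable set A,
  mu(A) = integral_A f dnu.
Since nu is a discrete measure concentrated on the atoms of X, the integral over A reduces to the sum
  mu(A) = sum_{x in A} f(x) * nu({x}).
Computing each term:
  x1: f(x1) * nu(x1) = 4/3 * 5/3 = 20/9.
  x2: f(x2) * nu(x2) = 4 * 6 = 24.
  x3: f(x3) * nu(x3) = 2 * 3 = 6.
  x4: f(x4) * nu(x4) = 5 * 5/2 = 25/2.
Summing: mu(A) = 20/9 + 24 + 6 + 25/2 = 805/18.

805/18


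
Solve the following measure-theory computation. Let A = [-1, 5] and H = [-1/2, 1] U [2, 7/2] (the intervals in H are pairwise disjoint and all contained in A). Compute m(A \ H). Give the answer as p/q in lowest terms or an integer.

The ambient interval has length m(A) = 5 - (-1) = 6.
Since the holes are disjoint and sit inside A, by finite additivity
  m(H) = sum_i (b_i - a_i), and m(A \ H) = m(A) - m(H).
Computing the hole measures:
  m(H_1) = 1 - (-1/2) = 3/2.
  m(H_2) = 7/2 - 2 = 3/2.
Summed: m(H) = 3/2 + 3/2 = 3.
So m(A \ H) = 6 - 3 = 3.

3


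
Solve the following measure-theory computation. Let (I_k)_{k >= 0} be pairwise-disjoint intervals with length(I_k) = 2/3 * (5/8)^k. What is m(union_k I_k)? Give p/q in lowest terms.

By countable additivity of the Lebesgue measure on pairwise disjoint measurable sets,
  m(union_{k >= 0} I_k) = sum_{k >= 0} m(I_k) = sum_{k >= 0} a * r^k,
  with a = 2/3 and r = 5/8.
Since 0 < r = 5/8 < 1, the geometric series converges:
  sum_{k >= 0} a * r^k = a / (1 - r).
  = 2/3 / (1 - 5/8)
  = 2/3 / (3/8)
  = 16/9.

16/9


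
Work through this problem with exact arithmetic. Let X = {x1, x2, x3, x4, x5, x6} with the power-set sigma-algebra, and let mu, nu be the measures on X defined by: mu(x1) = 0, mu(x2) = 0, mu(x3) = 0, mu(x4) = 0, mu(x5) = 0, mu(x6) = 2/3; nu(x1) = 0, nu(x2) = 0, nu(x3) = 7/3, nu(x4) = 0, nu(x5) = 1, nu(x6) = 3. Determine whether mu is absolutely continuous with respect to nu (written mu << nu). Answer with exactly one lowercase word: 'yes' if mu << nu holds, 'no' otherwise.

mu << nu means: every nu-null measurable set is also mu-null; equivalently, for every atom x, if nu({x}) = 0 then mu({x}) = 0.
Checking each atom:
  x1: nu = 0, mu = 0 -> consistent with mu << nu.
  x2: nu = 0, mu = 0 -> consistent with mu << nu.
  x3: nu = 7/3 > 0 -> no constraint.
  x4: nu = 0, mu = 0 -> consistent with mu << nu.
  x5: nu = 1 > 0 -> no constraint.
  x6: nu = 3 > 0 -> no constraint.
No atom violates the condition. Therefore mu << nu.

yes


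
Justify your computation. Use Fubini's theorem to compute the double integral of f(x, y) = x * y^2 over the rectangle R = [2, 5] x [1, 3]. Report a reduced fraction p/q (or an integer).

f(x, y) is a tensor product of a function of x and a function of y, and both factors are bounded continuous (hence Lebesgue integrable) on the rectangle, so Fubini's theorem applies:
  integral_R f d(m x m) = (integral_a1^b1 x dx) * (integral_a2^b2 y^2 dy).
Inner integral in x: integral_{2}^{5} x dx = (5^2 - 2^2)/2
  = 21/2.
Inner integral in y: integral_{1}^{3} y^2 dy = (3^3 - 1^3)/3
  = 26/3.
Product: (21/2) * (26/3) = 91.

91


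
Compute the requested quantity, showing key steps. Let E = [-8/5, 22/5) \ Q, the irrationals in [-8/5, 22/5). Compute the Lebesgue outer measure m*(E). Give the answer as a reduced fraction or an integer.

The interval I = [-8/5, 22/5) has m(I) = 22/5 - (-8/5) = 6 (endpoints are measure-zero, so open/closed/half-open agree). Write I = (I cap Q) u (I \ Q). The rationals in I are countable, so m*(I cap Q) = 0 (cover each rational by intervals whose total length is arbitrarily small). By countable subadditivity m*(I) <= m*(I cap Q) + m*(I \ Q), hence m*(I \ Q) >= m(I) = 6. The reverse inequality m*(I \ Q) <= m*(I) = 6 is trivial since (I \ Q) is a subset of I. Therefore m*(I \ Q) = 6.

6


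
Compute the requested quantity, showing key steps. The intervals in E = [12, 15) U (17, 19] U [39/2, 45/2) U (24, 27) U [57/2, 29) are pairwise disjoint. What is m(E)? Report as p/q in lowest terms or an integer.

For pairwise disjoint intervals, m(union_i I_i) = sum_i m(I_i),
and m is invariant under swapping open/closed endpoints (single points have measure 0).
So m(E) = sum_i (b_i - a_i).
  I_1 has length 15 - 12 = 3.
  I_2 has length 19 - 17 = 2.
  I_3 has length 45/2 - 39/2 = 3.
  I_4 has length 27 - 24 = 3.
  I_5 has length 29 - 57/2 = 1/2.
Summing:
  m(E) = 3 + 2 + 3 + 3 + 1/2 = 23/2.

23/2


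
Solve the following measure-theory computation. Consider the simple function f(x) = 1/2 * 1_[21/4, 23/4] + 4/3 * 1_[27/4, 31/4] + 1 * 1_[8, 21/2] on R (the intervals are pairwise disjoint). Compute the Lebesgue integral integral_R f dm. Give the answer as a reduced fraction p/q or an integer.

For a simple function f = sum_i c_i * 1_{A_i} with disjoint A_i,
  integral f dm = sum_i c_i * m(A_i).
Lengths of the A_i:
  m(A_1) = 23/4 - 21/4 = 1/2.
  m(A_2) = 31/4 - 27/4 = 1.
  m(A_3) = 21/2 - 8 = 5/2.
Contributions c_i * m(A_i):
  (1/2) * (1/2) = 1/4.
  (4/3) * (1) = 4/3.
  (1) * (5/2) = 5/2.
Total: 1/4 + 4/3 + 5/2 = 49/12.

49/12


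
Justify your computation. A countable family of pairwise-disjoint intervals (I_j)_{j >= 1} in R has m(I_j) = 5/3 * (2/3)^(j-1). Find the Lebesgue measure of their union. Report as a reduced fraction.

By countable additivity of the Lebesgue measure on pairwise disjoint measurable sets,
  m(union_{j >= 1} I_j) = sum_{j >= 1} m(I_j) = sum_{j >= 1} a * r^(j-1),
  with a = 5/3 and r = 2/3.
Since 0 < r = 2/3 < 1, the geometric series converges:
  sum_{j >= 1} a * r^(j-1) = a / (1 - r).
  = 5/3 / (1 - 2/3)
  = 5/3 / (1/3)
  = 5.

5


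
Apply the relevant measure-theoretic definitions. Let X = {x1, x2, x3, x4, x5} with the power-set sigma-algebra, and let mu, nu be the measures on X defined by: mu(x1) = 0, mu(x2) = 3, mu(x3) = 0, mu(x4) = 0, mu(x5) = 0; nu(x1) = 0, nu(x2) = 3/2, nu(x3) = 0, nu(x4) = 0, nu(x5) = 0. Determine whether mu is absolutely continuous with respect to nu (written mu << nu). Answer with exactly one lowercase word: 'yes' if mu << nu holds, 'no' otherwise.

mu << nu means: every nu-null measurable set is also mu-null; equivalently, for every atom x, if nu({x}) = 0 then mu({x}) = 0.
Checking each atom:
  x1: nu = 0, mu = 0 -> consistent with mu << nu.
  x2: nu = 3/2 > 0 -> no constraint.
  x3: nu = 0, mu = 0 -> consistent with mu << nu.
  x4: nu = 0, mu = 0 -> consistent with mu << nu.
  x5: nu = 0, mu = 0 -> consistent with mu << nu.
No atom violates the condition. Therefore mu << nu.

yes


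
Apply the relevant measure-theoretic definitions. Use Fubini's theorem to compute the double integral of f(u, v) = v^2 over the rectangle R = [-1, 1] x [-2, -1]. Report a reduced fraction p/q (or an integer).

f(u, v) is a tensor product of a function of u and a function of v, and both factors are bounded continuous (hence Lebesgue integrable) on the rectangle, so Fubini's theorem applies:
  integral_R f d(m x m) = (integral_a1^b1 1 du) * (integral_a2^b2 v^2 dv).
Inner integral in u: integral_{-1}^{1} 1 du = (1^1 - (-1)^1)/1
  = 2.
Inner integral in v: integral_{-2}^{-1} v^2 dv = ((-1)^3 - (-2)^3)/3
  = 7/3.
Product: (2) * (7/3) = 14/3.

14/3


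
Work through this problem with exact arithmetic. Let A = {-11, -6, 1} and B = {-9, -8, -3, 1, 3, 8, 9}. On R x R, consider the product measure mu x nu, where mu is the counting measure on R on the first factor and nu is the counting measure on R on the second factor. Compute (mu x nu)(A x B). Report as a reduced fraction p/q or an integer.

For a measurable rectangle A x B, the product measure satisfies
  (mu x nu)(A x B) = mu(A) * nu(B).
  mu(A) = 3.
  nu(B) = 7.
  (mu x nu)(A x B) = 3 * 7 = 21.

21


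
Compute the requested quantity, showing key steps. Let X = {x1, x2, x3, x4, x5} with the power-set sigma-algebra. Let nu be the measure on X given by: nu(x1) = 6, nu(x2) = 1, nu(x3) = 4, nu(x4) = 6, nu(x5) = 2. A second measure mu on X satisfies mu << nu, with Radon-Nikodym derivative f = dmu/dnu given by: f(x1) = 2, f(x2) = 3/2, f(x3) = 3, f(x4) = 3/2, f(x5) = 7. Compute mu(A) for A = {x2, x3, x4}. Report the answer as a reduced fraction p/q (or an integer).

By the defining property of the Radon-Nikodym derivative, for every measurable set A,
  mu(A) = integral_A f dnu.
Since nu is a discrete measure concentrated on the atoms of X, the integral over A reduces to the sum
  mu(A) = sum_{x in A} f(x) * nu({x}).
Computing each term:
  x2: f(x2) * nu(x2) = 3/2 * 1 = 3/2.
  x3: f(x3) * nu(x3) = 3 * 4 = 12.
  x4: f(x4) * nu(x4) = 3/2 * 6 = 9.
Summing: mu(A) = 3/2 + 12 + 9 = 45/2.

45/2


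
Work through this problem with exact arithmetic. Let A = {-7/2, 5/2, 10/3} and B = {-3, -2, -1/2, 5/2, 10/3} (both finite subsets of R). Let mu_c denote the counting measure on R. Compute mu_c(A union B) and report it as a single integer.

Counting measure on a finite set equals cardinality. By inclusion-exclusion, |A union B| = |A| + |B| - |A cap B|.
|A| = 3, |B| = 5, |A cap B| = 2.
So mu_c(A union B) = 3 + 5 - 2 = 6.

6


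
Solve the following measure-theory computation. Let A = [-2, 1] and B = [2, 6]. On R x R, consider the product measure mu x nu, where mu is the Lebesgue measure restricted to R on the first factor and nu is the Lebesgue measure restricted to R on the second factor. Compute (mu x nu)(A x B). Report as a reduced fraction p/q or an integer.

For a measurable rectangle A x B, the product measure satisfies
  (mu x nu)(A x B) = mu(A) * nu(B).
  mu(A) = 3.
  nu(B) = 4.
  (mu x nu)(A x B) = 3 * 4 = 12.

12


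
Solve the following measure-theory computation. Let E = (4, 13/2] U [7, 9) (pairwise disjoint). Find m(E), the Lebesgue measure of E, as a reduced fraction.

For pairwise disjoint intervals, m(union_i I_i) = sum_i m(I_i),
and m is invariant under swapping open/closed endpoints (single points have measure 0).
So m(E) = sum_i (b_i - a_i).
  I_1 has length 13/2 - 4 = 5/2.
  I_2 has length 9 - 7 = 2.
Summing:
  m(E) = 5/2 + 2 = 9/2.

9/2


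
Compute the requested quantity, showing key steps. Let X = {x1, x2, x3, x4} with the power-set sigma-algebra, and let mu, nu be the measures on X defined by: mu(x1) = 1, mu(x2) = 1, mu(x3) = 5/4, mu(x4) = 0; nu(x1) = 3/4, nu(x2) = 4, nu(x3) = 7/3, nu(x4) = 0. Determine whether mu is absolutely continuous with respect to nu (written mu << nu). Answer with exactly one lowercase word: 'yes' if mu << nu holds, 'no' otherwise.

mu << nu means: every nu-null measurable set is also mu-null; equivalently, for every atom x, if nu({x}) = 0 then mu({x}) = 0.
Checking each atom:
  x1: nu = 3/4 > 0 -> no constraint.
  x2: nu = 4 > 0 -> no constraint.
  x3: nu = 7/3 > 0 -> no constraint.
  x4: nu = 0, mu = 0 -> consistent with mu << nu.
No atom violates the condition. Therefore mu << nu.

yes


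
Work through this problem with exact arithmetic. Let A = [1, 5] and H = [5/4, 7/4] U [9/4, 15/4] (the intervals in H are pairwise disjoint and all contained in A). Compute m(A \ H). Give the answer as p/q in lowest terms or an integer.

The ambient interval has length m(A) = 5 - 1 = 4.
Since the holes are disjoint and sit inside A, by finite additivity
  m(H) = sum_i (b_i - a_i), and m(A \ H) = m(A) - m(H).
Computing the hole measures:
  m(H_1) = 7/4 - 5/4 = 1/2.
  m(H_2) = 15/4 - 9/4 = 3/2.
Summed: m(H) = 1/2 + 3/2 = 2.
So m(A \ H) = 4 - 2 = 2.

2


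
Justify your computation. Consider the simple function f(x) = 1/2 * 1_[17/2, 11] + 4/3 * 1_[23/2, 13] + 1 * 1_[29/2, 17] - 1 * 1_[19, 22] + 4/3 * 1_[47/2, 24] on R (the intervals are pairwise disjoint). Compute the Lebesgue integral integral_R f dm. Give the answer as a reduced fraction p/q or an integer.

For a simple function f = sum_i c_i * 1_{A_i} with disjoint A_i,
  integral f dm = sum_i c_i * m(A_i).
Lengths of the A_i:
  m(A_1) = 11 - 17/2 = 5/2.
  m(A_2) = 13 - 23/2 = 3/2.
  m(A_3) = 17 - 29/2 = 5/2.
  m(A_4) = 22 - 19 = 3.
  m(A_5) = 24 - 47/2 = 1/2.
Contributions c_i * m(A_i):
  (1/2) * (5/2) = 5/4.
  (4/3) * (3/2) = 2.
  (1) * (5/2) = 5/2.
  (-1) * (3) = -3.
  (4/3) * (1/2) = 2/3.
Total: 5/4 + 2 + 5/2 - 3 + 2/3 = 41/12.

41/12


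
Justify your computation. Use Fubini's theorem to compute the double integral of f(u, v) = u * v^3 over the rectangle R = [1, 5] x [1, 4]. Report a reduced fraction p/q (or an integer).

f(u, v) is a tensor product of a function of u and a function of v, and both factors are bounded continuous (hence Lebesgue integrable) on the rectangle, so Fubini's theorem applies:
  integral_R f d(m x m) = (integral_a1^b1 u du) * (integral_a2^b2 v^3 dv).
Inner integral in u: integral_{1}^{5} u du = (5^2 - 1^2)/2
  = 12.
Inner integral in v: integral_{1}^{4} v^3 dv = (4^4 - 1^4)/4
  = 255/4.
Product: (12) * (255/4) = 765.

765


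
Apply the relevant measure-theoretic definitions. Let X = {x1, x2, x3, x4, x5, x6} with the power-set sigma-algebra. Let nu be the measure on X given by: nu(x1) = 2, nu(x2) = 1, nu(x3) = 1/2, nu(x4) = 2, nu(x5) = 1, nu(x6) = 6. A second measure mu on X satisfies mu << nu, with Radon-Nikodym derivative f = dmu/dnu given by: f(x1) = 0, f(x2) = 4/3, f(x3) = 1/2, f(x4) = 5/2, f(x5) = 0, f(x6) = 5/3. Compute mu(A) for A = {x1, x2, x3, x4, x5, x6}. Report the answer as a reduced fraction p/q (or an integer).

By the defining property of the Radon-Nikodym derivative, for every measurable set A,
  mu(A) = integral_A f dnu.
Since nu is a discrete measure concentrated on the atoms of X, the integral over A reduces to the sum
  mu(A) = sum_{x in A} f(x) * nu({x}).
Computing each term:
  x1: f(x1) * nu(x1) = 0 * 2 = 0.
  x2: f(x2) * nu(x2) = 4/3 * 1 = 4/3.
  x3: f(x3) * nu(x3) = 1/2 * 1/2 = 1/4.
  x4: f(x4) * nu(x4) = 5/2 * 2 = 5.
  x5: f(x5) * nu(x5) = 0 * 1 = 0.
  x6: f(x6) * nu(x6) = 5/3 * 6 = 10.
Summing: mu(A) = 0 + 4/3 + 1/4 + 5 + 0 + 10 = 199/12.

199/12


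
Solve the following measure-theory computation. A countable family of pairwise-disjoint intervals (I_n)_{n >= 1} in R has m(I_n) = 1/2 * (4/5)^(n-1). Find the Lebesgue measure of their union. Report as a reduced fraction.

By countable additivity of the Lebesgue measure on pairwise disjoint measurable sets,
  m(union_{n >= 1} I_n) = sum_{n >= 1} m(I_n) = sum_{n >= 1} a * r^(n-1),
  with a = 1/2 and r = 4/5.
Since 0 < r = 4/5 < 1, the geometric series converges:
  sum_{n >= 1} a * r^(n-1) = a / (1 - r).
  = 1/2 / (1 - 4/5)
  = 1/2 / (1/5)
  = 5/2.

5/2


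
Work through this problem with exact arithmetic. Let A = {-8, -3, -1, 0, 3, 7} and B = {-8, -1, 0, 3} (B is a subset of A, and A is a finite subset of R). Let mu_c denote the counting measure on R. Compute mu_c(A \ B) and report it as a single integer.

Counting measure assigns mu_c(E) = |E| (number of elements) when E is finite. For B subset A, A \ B is the set of elements of A not in B, so |A \ B| = |A| - |B|.
|A| = 6, |B| = 4, so mu_c(A \ B) = 6 - 4 = 2.

2


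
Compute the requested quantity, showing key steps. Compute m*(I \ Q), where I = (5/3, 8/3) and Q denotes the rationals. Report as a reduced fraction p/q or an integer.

The interval I = (5/3, 8/3) has m(I) = 8/3 - 5/3 = 1 (endpoints are measure-zero, so open/closed/half-open agree). Write I = (I cap Q) u (I \ Q). The rationals in I are countable, so m*(I cap Q) = 0 (cover each rational by intervals whose total length is arbitrarily small). By countable subadditivity m*(I) <= m*(I cap Q) + m*(I \ Q), hence m*(I \ Q) >= m(I) = 1. The reverse inequality m*(I \ Q) <= m*(I) = 1 is trivial since (I \ Q) is a subset of I. Therefore m*(I \ Q) = 1.

1


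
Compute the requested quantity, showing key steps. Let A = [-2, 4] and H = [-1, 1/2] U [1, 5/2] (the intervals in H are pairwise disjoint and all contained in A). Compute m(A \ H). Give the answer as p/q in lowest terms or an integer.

The ambient interval has length m(A) = 4 - (-2) = 6.
Since the holes are disjoint and sit inside A, by finite additivity
  m(H) = sum_i (b_i - a_i), and m(A \ H) = m(A) - m(H).
Computing the hole measures:
  m(H_1) = 1/2 - (-1) = 3/2.
  m(H_2) = 5/2 - 1 = 3/2.
Summed: m(H) = 3/2 + 3/2 = 3.
So m(A \ H) = 6 - 3 = 3.

3


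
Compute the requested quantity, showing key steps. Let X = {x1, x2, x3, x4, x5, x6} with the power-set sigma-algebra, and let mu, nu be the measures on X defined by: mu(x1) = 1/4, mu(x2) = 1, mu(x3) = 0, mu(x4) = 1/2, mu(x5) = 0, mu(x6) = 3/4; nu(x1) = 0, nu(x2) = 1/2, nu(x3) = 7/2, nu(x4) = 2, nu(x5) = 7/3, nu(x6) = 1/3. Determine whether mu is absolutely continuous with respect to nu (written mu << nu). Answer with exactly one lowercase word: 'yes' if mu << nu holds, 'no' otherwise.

mu << nu means: every nu-null measurable set is also mu-null; equivalently, for every atom x, if nu({x}) = 0 then mu({x}) = 0.
Checking each atom:
  x1: nu = 0, mu = 1/4 > 0 -> violates mu << nu.
  x2: nu = 1/2 > 0 -> no constraint.
  x3: nu = 7/2 > 0 -> no constraint.
  x4: nu = 2 > 0 -> no constraint.
  x5: nu = 7/3 > 0 -> no constraint.
  x6: nu = 1/3 > 0 -> no constraint.
The atom(s) x1 violate the condition (nu = 0 but mu > 0). Therefore mu is NOT absolutely continuous w.r.t. nu.

no


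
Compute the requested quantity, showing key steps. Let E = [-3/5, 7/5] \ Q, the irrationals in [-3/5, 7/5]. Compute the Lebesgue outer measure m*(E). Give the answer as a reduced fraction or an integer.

The interval I = [-3/5, 7/5] has m(I) = 7/5 - (-3/5) = 2 (endpoints are measure-zero, so open/closed/half-open agree). Write I = (I cap Q) u (I \ Q). The rationals in I are countable, so m*(I cap Q) = 0 (cover each rational by intervals whose total length is arbitrarily small). By countable subadditivity m*(I) <= m*(I cap Q) + m*(I \ Q), hence m*(I \ Q) >= m(I) = 2. The reverse inequality m*(I \ Q) <= m*(I) = 2 is trivial since (I \ Q) is a subset of I. Therefore m*(I \ Q) = 2.

2


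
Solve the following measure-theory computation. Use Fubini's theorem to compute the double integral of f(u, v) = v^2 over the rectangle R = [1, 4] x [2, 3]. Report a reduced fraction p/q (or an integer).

f(u, v) is a tensor product of a function of u and a function of v, and both factors are bounded continuous (hence Lebesgue integrable) on the rectangle, so Fubini's theorem applies:
  integral_R f d(m x m) = (integral_a1^b1 1 du) * (integral_a2^b2 v^2 dv).
Inner integral in u: integral_{1}^{4} 1 du = (4^1 - 1^1)/1
  = 3.
Inner integral in v: integral_{2}^{3} v^2 dv = (3^3 - 2^3)/3
  = 19/3.
Product: (3) * (19/3) = 19.

19


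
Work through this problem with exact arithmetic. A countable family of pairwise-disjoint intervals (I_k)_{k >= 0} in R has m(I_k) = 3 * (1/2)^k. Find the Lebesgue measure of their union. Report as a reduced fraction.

By countable additivity of the Lebesgue measure on pairwise disjoint measurable sets,
  m(union_{k >= 0} I_k) = sum_{k >= 0} m(I_k) = sum_{k >= 0} a * r^k,
  with a = 3 and r = 1/2.
Since 0 < r = 1/2 < 1, the geometric series converges:
  sum_{k >= 0} a * r^k = a / (1 - r).
  = 3 / (1 - 1/2)
  = 3 / (1/2)
  = 6.

6


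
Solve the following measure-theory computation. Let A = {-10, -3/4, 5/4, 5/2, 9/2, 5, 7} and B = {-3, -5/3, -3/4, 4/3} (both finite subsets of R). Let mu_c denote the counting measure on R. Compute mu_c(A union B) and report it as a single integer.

Counting measure on a finite set equals cardinality. By inclusion-exclusion, |A union B| = |A| + |B| - |A cap B|.
|A| = 7, |B| = 4, |A cap B| = 1.
So mu_c(A union B) = 7 + 4 - 1 = 10.

10


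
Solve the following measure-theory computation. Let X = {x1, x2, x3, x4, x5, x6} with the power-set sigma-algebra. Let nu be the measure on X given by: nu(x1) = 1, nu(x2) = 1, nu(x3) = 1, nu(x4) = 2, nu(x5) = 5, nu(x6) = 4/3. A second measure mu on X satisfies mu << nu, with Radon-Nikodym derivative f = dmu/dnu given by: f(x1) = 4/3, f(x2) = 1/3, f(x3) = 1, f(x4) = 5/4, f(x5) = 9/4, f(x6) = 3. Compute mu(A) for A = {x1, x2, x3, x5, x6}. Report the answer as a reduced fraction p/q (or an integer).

By the defining property of the Radon-Nikodym derivative, for every measurable set A,
  mu(A) = integral_A f dnu.
Since nu is a discrete measure concentrated on the atoms of X, the integral over A reduces to the sum
  mu(A) = sum_{x in A} f(x) * nu({x}).
Computing each term:
  x1: f(x1) * nu(x1) = 4/3 * 1 = 4/3.
  x2: f(x2) * nu(x2) = 1/3 * 1 = 1/3.
  x3: f(x3) * nu(x3) = 1 * 1 = 1.
  x5: f(x5) * nu(x5) = 9/4 * 5 = 45/4.
  x6: f(x6) * nu(x6) = 3 * 4/3 = 4.
Summing: mu(A) = 4/3 + 1/3 + 1 + 45/4 + 4 = 215/12.

215/12


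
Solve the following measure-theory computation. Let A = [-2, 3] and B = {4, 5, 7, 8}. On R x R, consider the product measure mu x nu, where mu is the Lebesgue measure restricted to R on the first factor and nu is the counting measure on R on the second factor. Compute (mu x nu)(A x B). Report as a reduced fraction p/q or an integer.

For a measurable rectangle A x B, the product measure satisfies
  (mu x nu)(A x B) = mu(A) * nu(B).
  mu(A) = 5.
  nu(B) = 4.
  (mu x nu)(A x B) = 5 * 4 = 20.

20


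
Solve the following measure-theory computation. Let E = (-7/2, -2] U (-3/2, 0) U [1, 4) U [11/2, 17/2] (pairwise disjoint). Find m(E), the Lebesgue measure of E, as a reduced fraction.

For pairwise disjoint intervals, m(union_i I_i) = sum_i m(I_i),
and m is invariant under swapping open/closed endpoints (single points have measure 0).
So m(E) = sum_i (b_i - a_i).
  I_1 has length -2 - (-7/2) = 3/2.
  I_2 has length 0 - (-3/2) = 3/2.
  I_3 has length 4 - 1 = 3.
  I_4 has length 17/2 - 11/2 = 3.
Summing:
  m(E) = 3/2 + 3/2 + 3 + 3 = 9.

9


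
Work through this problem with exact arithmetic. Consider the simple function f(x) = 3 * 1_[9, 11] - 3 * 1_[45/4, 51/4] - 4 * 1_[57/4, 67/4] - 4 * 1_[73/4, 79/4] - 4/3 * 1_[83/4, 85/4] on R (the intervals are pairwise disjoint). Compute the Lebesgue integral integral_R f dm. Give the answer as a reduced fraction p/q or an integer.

For a simple function f = sum_i c_i * 1_{A_i} with disjoint A_i,
  integral f dm = sum_i c_i * m(A_i).
Lengths of the A_i:
  m(A_1) = 11 - 9 = 2.
  m(A_2) = 51/4 - 45/4 = 3/2.
  m(A_3) = 67/4 - 57/4 = 5/2.
  m(A_4) = 79/4 - 73/4 = 3/2.
  m(A_5) = 85/4 - 83/4 = 1/2.
Contributions c_i * m(A_i):
  (3) * (2) = 6.
  (-3) * (3/2) = -9/2.
  (-4) * (5/2) = -10.
  (-4) * (3/2) = -6.
  (-4/3) * (1/2) = -2/3.
Total: 6 - 9/2 - 10 - 6 - 2/3 = -91/6.

-91/6


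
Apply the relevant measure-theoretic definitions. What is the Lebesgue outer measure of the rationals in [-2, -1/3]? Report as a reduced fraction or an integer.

Q cap [-2, -1/3] is countable; list its elements as q_1, q_2, ... . Fix eps > 0 and cover the k-th point by an interval of length eps * 2^(-k). The cover has total length eps * sum_{k>=1} 2^(-k) = eps, so by definition of outer measure m*(Q cap [-2, -1/3]) <= eps. Since eps was arbitrary and m* >= 0, the outer measure is 0.

0


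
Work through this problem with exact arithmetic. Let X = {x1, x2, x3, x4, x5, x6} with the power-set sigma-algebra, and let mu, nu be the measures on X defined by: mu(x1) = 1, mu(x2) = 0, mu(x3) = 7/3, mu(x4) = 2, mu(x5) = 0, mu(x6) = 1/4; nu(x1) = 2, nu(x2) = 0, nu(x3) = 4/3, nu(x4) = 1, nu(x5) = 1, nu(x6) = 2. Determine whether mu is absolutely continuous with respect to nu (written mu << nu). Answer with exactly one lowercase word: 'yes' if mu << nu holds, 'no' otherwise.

mu << nu means: every nu-null measurable set is also mu-null; equivalently, for every atom x, if nu({x}) = 0 then mu({x}) = 0.
Checking each atom:
  x1: nu = 2 > 0 -> no constraint.
  x2: nu = 0, mu = 0 -> consistent with mu << nu.
  x3: nu = 4/3 > 0 -> no constraint.
  x4: nu = 1 > 0 -> no constraint.
  x5: nu = 1 > 0 -> no constraint.
  x6: nu = 2 > 0 -> no constraint.
No atom violates the condition. Therefore mu << nu.

yes


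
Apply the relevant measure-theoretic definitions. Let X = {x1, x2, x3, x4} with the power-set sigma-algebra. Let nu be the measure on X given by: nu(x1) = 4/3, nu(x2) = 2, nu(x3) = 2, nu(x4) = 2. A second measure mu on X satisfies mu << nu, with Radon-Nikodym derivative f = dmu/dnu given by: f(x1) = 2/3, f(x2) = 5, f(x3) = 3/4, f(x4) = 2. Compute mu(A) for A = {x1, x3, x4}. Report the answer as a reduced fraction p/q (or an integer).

By the defining property of the Radon-Nikodym derivative, for every measurable set A,
  mu(A) = integral_A f dnu.
Since nu is a discrete measure concentrated on the atoms of X, the integral over A reduces to the sum
  mu(A) = sum_{x in A} f(x) * nu({x}).
Computing each term:
  x1: f(x1) * nu(x1) = 2/3 * 4/3 = 8/9.
  x3: f(x3) * nu(x3) = 3/4 * 2 = 3/2.
  x4: f(x4) * nu(x4) = 2 * 2 = 4.
Summing: mu(A) = 8/9 + 3/2 + 4 = 115/18.

115/18


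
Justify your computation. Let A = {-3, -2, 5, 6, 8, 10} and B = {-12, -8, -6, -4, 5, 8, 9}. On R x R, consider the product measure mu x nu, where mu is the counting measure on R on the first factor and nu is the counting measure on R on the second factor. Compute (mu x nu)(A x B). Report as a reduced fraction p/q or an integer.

For a measurable rectangle A x B, the product measure satisfies
  (mu x nu)(A x B) = mu(A) * nu(B).
  mu(A) = 6.
  nu(B) = 7.
  (mu x nu)(A x B) = 6 * 7 = 42.

42


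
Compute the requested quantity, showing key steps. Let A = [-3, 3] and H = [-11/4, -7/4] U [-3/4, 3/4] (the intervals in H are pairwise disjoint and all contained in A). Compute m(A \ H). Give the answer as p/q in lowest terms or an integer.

The ambient interval has length m(A) = 3 - (-3) = 6.
Since the holes are disjoint and sit inside A, by finite additivity
  m(H) = sum_i (b_i - a_i), and m(A \ H) = m(A) - m(H).
Computing the hole measures:
  m(H_1) = -7/4 - (-11/4) = 1.
  m(H_2) = 3/4 - (-3/4) = 3/2.
Summed: m(H) = 1 + 3/2 = 5/2.
So m(A \ H) = 6 - 5/2 = 7/2.

7/2


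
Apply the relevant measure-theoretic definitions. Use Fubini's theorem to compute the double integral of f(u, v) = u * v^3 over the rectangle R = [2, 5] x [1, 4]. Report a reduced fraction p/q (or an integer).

f(u, v) is a tensor product of a function of u and a function of v, and both factors are bounded continuous (hence Lebesgue integrable) on the rectangle, so Fubini's theorem applies:
  integral_R f d(m x m) = (integral_a1^b1 u du) * (integral_a2^b2 v^3 dv).
Inner integral in u: integral_{2}^{5} u du = (5^2 - 2^2)/2
  = 21/2.
Inner integral in v: integral_{1}^{4} v^3 dv = (4^4 - 1^4)/4
  = 255/4.
Product: (21/2) * (255/4) = 5355/8.

5355/8


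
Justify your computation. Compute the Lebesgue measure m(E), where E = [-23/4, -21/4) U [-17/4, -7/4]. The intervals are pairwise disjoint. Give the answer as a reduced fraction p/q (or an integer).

For pairwise disjoint intervals, m(union_i I_i) = sum_i m(I_i),
and m is invariant under swapping open/closed endpoints (single points have measure 0).
So m(E) = sum_i (b_i - a_i).
  I_1 has length -21/4 - (-23/4) = 1/2.
  I_2 has length -7/4 - (-17/4) = 5/2.
Summing:
  m(E) = 1/2 + 5/2 = 3.

3


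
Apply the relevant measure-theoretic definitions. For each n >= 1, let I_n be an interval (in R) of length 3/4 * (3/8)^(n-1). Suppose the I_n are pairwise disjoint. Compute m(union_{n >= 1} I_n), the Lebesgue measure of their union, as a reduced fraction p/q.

By countable additivity of the Lebesgue measure on pairwise disjoint measurable sets,
  m(union_{n >= 1} I_n) = sum_{n >= 1} m(I_n) = sum_{n >= 1} a * r^(n-1),
  with a = 3/4 and r = 3/8.
Since 0 < r = 3/8 < 1, the geometric series converges:
  sum_{n >= 1} a * r^(n-1) = a / (1 - r).
  = 3/4 / (1 - 3/8)
  = 3/4 / (5/8)
  = 6/5.

6/5
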